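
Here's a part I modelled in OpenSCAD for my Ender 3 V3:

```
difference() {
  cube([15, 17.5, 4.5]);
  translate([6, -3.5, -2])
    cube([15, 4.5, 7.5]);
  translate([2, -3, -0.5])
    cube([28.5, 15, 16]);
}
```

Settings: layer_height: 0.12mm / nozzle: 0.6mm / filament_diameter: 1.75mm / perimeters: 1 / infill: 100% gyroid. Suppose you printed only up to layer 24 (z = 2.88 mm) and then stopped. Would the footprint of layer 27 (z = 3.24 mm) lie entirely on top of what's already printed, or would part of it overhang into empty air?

Compare the two slices. At z = 2.88: the 15×17.5 cube contributes its full rectangle (area 262.50 mm²); the cube at (6, -3.5) (footprint 15×4.5) is included at this height (area 67.50 mm²); the cube at (2, -3) (footprint 28.5×15) is included at this height (area 427.50 mm²); Taking the first minus the rest: starting from the 15×17.5 cube (262.50 mm²), the 15×4.5 cube at (6, -3.5) partially overlaps it — only the 9.00 mm² overlap (of its 67.50 mm²) is removed, clipping the outline; the 28.5×15 cube at (2, -3) partially overlaps it — only the 147.00 mm² overlap (of its 427.50 mm²) is removed, clipping the outline — area = 106.50 mm². At z = 3.24: the 15×17.5 cube contributes its full rectangle (area 262.50 mm²); the 15×4.5 cube at (6, -3.5) contributes its full rectangle (area 67.50 mm²); the 28.5×15 cube at (2, -3) contributes its full rectangle (area 427.50 mm²); Taking the first minus the rest: starting from the 15×17.5 cube (262.50 mm²), the 15×4.5 cube at (6, -3.5) partially overlaps it — only the 9.00 mm² overlap (of its 67.50 mm²) is removed, clipping the outline; the 28.5×15 cube at (2, -3) partially overlaps it — only the 147.00 mm² overlap (of its 427.50 mm²) is removed, clipping the outline — area = 106.50 mm². Checking containment: the cross-section at z = 3.24 is a subset of the cross-section at z = 2.88.

entirely on top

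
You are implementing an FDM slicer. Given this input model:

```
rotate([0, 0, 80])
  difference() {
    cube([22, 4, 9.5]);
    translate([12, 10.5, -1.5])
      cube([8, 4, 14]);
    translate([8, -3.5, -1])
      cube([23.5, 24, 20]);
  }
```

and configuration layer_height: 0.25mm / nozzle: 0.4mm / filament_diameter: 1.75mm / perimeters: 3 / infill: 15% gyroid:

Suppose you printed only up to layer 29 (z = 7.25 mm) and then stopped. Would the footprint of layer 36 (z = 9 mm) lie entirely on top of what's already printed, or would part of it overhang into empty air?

entirely on top

Compare the two slices. At z = 7.25: the cube is present — its section is the full 22×4 rectangle (area 88.00 mm²); the 8×4 cube at (12, 10.5) contributes its full rectangle (area 32.00 mm²); the 23.5×24 cube at (8, -3.5) contributes its full rectangle (area 564.00 mm²); Taking the first minus the rest: starting from the 22×4 cube (88.00 mm²), the 8×4 cube at (12, 10.5) misses the remaining region (no effect); the 23.5×24 cube at (8, -3.5) partially overlaps it — only the 56.00 mm² overlap (of its 564.00 mm²) is removed, clipping the outline — area = 32.00 mm²; (rotated 80° about Z; rotation is an isometry so areas/perimeters/island counts are preserved). At z = 9: the cube is present — its section is the full 22×4 rectangle (area 88.00 mm²); the 8×4 cube at (12, 10.5) contributes its full rectangle (area 32.00 mm²); the cube at (8, -3.5) (footprint 23.5×24) is included at this height (area 564.00 mm²); Subtracting the remaining from the first: starting from the 22×4 cube (88.00 mm²), the 8×4 cube at (12, 10.5) misses the remaining region (no effect); the 23.5×24 cube at (8, -3.5) partially overlaps it — only the 56.00 mm² overlap (of its 564.00 mm²) is removed, clipping the outline — area = 32.00 mm²; (rotated 80° about Z; rotation is an isometry so areas/perimeters/island counts are preserved). Checking containment: the cross-section at z = 9 is a subset of the cross-section at z = 7.25.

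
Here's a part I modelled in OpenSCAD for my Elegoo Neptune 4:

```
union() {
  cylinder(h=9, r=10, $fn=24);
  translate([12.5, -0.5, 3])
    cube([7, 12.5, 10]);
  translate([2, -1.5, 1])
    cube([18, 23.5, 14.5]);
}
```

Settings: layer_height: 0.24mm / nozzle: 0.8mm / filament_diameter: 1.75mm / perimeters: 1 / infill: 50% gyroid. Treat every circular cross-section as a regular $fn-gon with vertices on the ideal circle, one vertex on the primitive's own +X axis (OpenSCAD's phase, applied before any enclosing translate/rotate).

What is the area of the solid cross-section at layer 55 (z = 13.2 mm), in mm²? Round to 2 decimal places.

423.00 mm²

At z = 13.2 mm: the cylinder is not intersected at this z (z outside [0, 9]); the cube at (12.5, -0.5) is absent (z outside [3, 13]); the 18×23.5 cube at (2, -1.5) contributes its full rectangle (area 423.00 mm²); Combining (union): only the 18×23.5 cube at (2, -1.5) is present, so the union is just that shape — area = 423.00 mm². Overall, the cross-section is a single solid region. Net area = 423.00 mm².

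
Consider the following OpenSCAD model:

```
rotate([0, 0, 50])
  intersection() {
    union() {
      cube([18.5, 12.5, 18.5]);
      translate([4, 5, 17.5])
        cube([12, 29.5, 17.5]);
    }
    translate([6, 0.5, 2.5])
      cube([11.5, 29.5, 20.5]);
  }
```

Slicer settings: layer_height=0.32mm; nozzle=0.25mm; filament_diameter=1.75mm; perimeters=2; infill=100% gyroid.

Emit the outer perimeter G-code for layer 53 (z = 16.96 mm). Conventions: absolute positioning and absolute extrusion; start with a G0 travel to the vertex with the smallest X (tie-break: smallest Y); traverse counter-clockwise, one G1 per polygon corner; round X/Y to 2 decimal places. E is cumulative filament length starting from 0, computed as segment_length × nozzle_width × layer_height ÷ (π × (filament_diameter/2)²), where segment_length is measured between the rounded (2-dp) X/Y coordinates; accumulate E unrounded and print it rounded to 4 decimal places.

G0 X-5.72 Y12.63 Z16.96
G1 X3.47 Y4.92 E0.3990
G1 X10.87 Y13.73 E0.7817
G1 X1.67 Y21.44 E1.1809
G1 X-5.72 Y12.63 E1.5634

At z = 16.96 mm: the cube (footprint 18.5×12.5) is included at this height; the cube at (4, 5) is absent (z outside [17.5, 35]); Combining (union): only the 18.5×12.5 cube is present, so the union is just that shape — 1 connected region; the cube at (6, 0.5) (footprint 11.5×29.5) is included at this height; After intersecting: the 11.5×29.5 cube at (6, 0.5) partially overlaps that combined region; clipping to the common part keeps 138.00 mm² — 1 connected region; (whole slice rotated 50° about Z — lengths, areas and connectivity unchanged). The outline is a single polygon with 4 vertices. Extrusion per mm of travel: 0.25 × 0.32 / (π × 0.875²) = 0.033260. Accumulating E over each segment gives final E = 1.5634.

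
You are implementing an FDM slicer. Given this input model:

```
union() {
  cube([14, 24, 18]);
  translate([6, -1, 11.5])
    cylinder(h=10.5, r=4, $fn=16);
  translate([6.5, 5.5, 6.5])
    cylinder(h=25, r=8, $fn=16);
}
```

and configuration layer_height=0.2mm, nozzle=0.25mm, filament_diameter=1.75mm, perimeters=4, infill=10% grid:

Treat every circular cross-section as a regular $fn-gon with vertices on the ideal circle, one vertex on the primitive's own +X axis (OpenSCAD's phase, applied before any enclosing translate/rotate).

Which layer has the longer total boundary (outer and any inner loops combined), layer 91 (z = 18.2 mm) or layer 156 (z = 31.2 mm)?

layer 91 (z = 18.2 mm)

Layer 91 (z = 18.2): the cube is absent (z outside [0, 18]); the r=4 cylinder at (6, -1) contributes a regular 16-gon of circumradius 4 (perimeter = 2·16·4.000·sin(180°/16) = 24.97 mm); the r=8 cylinder at (6.5, 5.5) contributes a regular 16-gon of circumradius 8 (perimeter = 2·16·8.000·sin(180°/16) = 49.94 mm); Taking the union: the regions partially overlap (shared area 32.69 mm²), so the edge portions inside another operand are dropped and the merged outline is re-measured after clipping — boundary = 53.47 mm. So its perimeter = 53.47 mm. Layer 156 (z = 31.2): the cube is not intersected at this z (z outside [0, 18]); the cylinder at (6, -1) is absent (z outside [11.5, 22]); the r=8 cylinder at (6.5, 5.5) gives a regular 16-gon of circumradius 8 (constant along its height) (perimeter = 2·16·8.000·sin(180°/16) = 49.94 mm); Combining (union): only the r=8 cylinder at (6.5, 5.5) is present, so the union is just that shape — boundary = 49.94 mm. So its perimeter = 49.94 mm. Layer 91 is larger (53.47 vs 49.94 mm).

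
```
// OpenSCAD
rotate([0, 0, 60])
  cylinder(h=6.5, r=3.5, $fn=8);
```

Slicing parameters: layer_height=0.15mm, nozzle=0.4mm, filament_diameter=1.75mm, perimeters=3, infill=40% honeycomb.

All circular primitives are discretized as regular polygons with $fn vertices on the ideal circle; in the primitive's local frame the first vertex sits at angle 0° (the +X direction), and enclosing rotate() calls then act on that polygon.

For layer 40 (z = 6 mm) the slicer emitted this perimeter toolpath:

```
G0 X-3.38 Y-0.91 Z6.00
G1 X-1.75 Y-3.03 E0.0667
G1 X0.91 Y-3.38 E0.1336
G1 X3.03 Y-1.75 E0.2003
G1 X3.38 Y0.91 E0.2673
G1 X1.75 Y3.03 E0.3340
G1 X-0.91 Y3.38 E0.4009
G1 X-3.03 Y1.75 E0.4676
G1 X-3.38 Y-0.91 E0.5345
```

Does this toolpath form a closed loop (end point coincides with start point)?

yes

Start point (G0): (-3.38, -0.91). End point (last G1): the path returns to the start — closed.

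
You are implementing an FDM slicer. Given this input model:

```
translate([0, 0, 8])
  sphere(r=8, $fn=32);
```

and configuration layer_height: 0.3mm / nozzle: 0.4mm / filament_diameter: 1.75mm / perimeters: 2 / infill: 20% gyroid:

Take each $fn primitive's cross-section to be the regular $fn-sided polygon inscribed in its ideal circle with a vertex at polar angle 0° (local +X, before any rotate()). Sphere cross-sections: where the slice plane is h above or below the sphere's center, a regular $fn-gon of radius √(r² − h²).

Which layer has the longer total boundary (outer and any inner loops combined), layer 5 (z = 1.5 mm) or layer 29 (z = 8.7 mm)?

Layer 5 (z = 1.5): the sphere: section is a regular 32-gon, circumradius = √(r²−h²) = √(8²−6.5²) = 4.664 (perimeter = 2·32·4.664·sin(180°/32) = 29.26 mm). So its perimeter = 29.26 mm. Layer 29 (z = 8.7): the r=8 sphere slices to a regular 32-gon of circumradius 7.969 (√(r²−h²) with h=0.7 from center) (perimeter = 2·32·7.969·sin(180°/32) = 49.99 mm). So its perimeter = 49.99 mm. Layer 29 is larger (49.99 vs 29.26 mm).

layer 29 (z = 8.7 mm)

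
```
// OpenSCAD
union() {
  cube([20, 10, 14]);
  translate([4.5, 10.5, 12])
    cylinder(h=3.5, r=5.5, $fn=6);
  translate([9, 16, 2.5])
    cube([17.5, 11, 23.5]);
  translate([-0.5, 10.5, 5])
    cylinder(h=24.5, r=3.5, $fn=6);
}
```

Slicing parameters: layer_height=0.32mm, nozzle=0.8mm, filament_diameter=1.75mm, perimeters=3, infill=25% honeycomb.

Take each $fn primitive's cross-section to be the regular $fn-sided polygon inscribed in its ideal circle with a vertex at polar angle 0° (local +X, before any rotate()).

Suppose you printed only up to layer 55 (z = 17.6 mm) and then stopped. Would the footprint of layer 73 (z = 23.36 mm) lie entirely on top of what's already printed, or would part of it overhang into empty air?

Compare the two slices. At z = 17.6: the cube is not intersected at this z (z outside [0, 14]); the cylinder at (4.5, 10.5) does not reach this height (z outside [12, 15.5]); the 17.5×11 cube at (9, 16) contributes its full rectangle (area 192.50 mm²); the r=3.5 cylinder at (-0.5, 10.5) gives a regular 6-gon of circumradius 3.5 (constant along its height) (area = (6/2)·3.500²·sin(360°/6) = 31.83 mm²); Taking the union: the 2 present regions are separate (no shared area or edge), so areas and boundary lengths simply add and each stays a separate island — area = 224.33 mm². At z = 23.36: the cube is not intersected at this z (z outside [0, 14]); the cylinder at (4.5, 10.5) is not intersected at this z (z outside [12, 15.5]); the cube at (9, 16) (footprint 17.5×11) is included at this height (area 192.50 mm²); the cylinder at (-0.5, 10.5): section is a regular 6-gon, circumradius r=3.5 (area = (6/2)·3.500²·sin(360°/6) = 31.83 mm²); Taking the union: the 2 present regions are separate (no shared area or edge), so areas and boundary lengths simply add and each stays a separate island — area = 224.33 mm². Checking containment: the cross-section at z = 23.36 is a subset of the cross-section at z = 17.6.

entirely on top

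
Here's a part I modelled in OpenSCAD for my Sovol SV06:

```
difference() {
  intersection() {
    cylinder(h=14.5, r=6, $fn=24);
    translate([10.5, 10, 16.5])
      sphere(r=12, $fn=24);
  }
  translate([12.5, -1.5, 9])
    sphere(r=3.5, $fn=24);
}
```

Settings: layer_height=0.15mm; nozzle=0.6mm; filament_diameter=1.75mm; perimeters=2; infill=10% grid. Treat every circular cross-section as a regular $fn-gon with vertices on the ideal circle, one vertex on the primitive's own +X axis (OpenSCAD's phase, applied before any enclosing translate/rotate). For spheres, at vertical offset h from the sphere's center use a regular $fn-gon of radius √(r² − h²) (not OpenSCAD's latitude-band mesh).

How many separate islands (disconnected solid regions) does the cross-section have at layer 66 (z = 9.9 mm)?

1

At z = 9.9 mm: the r=6 cylinder contributes a regular 24-gon of circumradius 6; the r=12 sphere at (10.5, 10) slices to a regular 24-gon of circumradius 10.022 (√(r²−h²) with h=6.6 from center); Keeping only the common overlap: the r=12 sphere at (10.5, 10) partially overlaps the r=6 cylinder; clipping to the common part keeps 6.15 mm² — 1 connected region; the sphere at (12.5, -1.5): section is a regular 24-gon, circumradius = √(r²−h²) = √(3.5²−0.9²) = 3.382; Subtracting the remaining from the first: starting from that combined region, the r=3.5 sphere at (12.5, -1.5) misses the remaining region (no effect) — 1 connected region. Overall, the cross-section is a single solid region. Island count = 1.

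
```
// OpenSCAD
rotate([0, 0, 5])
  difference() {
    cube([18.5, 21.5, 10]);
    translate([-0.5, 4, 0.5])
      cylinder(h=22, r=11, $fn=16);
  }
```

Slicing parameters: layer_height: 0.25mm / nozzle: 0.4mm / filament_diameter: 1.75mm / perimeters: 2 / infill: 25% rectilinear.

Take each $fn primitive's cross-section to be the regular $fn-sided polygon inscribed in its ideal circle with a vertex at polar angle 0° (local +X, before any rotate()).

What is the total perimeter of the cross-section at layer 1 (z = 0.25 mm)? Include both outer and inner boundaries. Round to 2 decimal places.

At z = 0.25 mm: the 18.5×21.5 cube contributes its full rectangle (perimeter 80.00 mm); the cylinder at (-0.5, 4) is absent (z outside [0.5, 22.5]); Subtracting the remaining from the first: none of the subtracted shapes is present at this height, so the 18.5×21.5 cube is unchanged — boundary = 80.00 mm; (whole slice rotated 5° about Z — lengths, areas and connectivity unchanged). Overall, the cross-section is a single solid region. Total boundary length (outer) = 80.00 mm.

80.00 mm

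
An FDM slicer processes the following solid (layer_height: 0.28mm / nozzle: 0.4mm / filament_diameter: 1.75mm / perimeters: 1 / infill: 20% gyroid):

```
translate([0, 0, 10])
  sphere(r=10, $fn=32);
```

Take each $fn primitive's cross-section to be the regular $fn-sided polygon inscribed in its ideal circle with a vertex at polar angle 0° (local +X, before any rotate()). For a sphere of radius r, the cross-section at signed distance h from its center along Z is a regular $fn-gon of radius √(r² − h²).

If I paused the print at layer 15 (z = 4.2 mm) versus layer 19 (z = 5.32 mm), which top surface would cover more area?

layer 19 (z = 5.32 mm)

Layer 15 (z = 4.2): the sphere: section is a regular 32-gon, circumradius = √(r²−h²) = √(10²−5.8²) = 8.146 (area = (32/2)·8.146²·sin(360°/32) = 207.14 mm²). So its area = 207.14 mm². Layer 19 (z = 5.32): the r=10 sphere slices to a regular 32-gon of circumradius 8.837 (√(r²−h²) with h=4.68 from center) (area = (32/2)·8.837²·sin(360°/32) = 243.78 mm²). So its area = 243.78 mm². Layer 19 is larger (243.78 vs 207.14 mm²).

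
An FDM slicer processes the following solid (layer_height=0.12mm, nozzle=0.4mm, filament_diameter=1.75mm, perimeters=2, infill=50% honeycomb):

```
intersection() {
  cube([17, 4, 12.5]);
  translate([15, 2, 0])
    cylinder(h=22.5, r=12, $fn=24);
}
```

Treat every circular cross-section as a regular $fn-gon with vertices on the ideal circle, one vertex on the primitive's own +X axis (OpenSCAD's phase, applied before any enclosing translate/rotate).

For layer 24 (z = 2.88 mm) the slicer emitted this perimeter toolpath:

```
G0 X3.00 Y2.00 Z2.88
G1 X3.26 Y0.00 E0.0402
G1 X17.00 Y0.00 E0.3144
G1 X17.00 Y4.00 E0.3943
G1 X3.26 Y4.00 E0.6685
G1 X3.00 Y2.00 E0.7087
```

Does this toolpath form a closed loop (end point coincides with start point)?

Start point (G0): (3.00, 2.00). End point (last G1): the path returns to the start — closed.

yes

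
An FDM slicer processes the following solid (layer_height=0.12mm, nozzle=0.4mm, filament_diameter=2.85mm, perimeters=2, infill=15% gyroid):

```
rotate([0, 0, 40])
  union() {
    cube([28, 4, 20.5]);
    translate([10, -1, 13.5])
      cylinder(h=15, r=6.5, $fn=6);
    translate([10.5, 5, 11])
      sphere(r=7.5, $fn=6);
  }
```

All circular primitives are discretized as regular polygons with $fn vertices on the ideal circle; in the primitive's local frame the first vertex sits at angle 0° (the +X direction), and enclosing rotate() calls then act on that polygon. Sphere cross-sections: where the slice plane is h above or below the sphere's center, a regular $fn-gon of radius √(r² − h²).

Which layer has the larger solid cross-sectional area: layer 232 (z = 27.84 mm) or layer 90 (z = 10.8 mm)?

layer 90 (z = 10.8 mm)

Layer 232 (z = 27.84): the cube is not intersected at this z (z outside [0, 20.5]); the cylinder at (10, -1): section is a regular 6-gon, circumradius r=6.5 (area = (6/2)·6.500²·sin(360°/6) = 109.77 mm²); the sphere at (10.5, 5) does not reach this height (|z−center|=16.840 > r=7.5); Taking the union: only the r=6.5 cylinder at (10, -1) is present, so the union is just that shape — area = 109.77 mm²; (rotated 40° about Z; rotation is an isometry so areas/perimeters/island counts are preserved). So its area = 109.77 mm². Layer 90 (z = 10.8): the cube (footprint 28×4) is included at this height (area 112.00 mm²); the cylinder at (10, -1) is not intersected at this z (z outside [13.5, 28.5]); the r=7.5 sphere at (10.5, 5) contributes a regular 6-gon of circumradius √(7.5²−0.2²) = 7.497 (area = (6/2)·7.497²·sin(360°/6) = 146.04 mm²); Combining (union): the regions partially overlap — summed areas 258.04 mm² minus the doubly-counted overlap 46.12 mm² gives 211.92 mm² — area = 211.92 mm²; (whole slice rotated 40° about Z — lengths, areas and connectivity unchanged). So its area = 211.92 mm². Layer 90 is larger (211.92 vs 109.77 mm²).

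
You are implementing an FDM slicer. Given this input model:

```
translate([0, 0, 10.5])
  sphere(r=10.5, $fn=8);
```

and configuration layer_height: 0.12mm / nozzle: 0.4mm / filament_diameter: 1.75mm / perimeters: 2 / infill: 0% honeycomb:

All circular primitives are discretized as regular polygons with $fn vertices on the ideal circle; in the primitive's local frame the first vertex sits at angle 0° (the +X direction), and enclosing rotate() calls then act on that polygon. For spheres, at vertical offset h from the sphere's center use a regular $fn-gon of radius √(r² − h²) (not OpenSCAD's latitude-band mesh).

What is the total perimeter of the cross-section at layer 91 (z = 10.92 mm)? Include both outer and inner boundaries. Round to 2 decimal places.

64.24 mm

At z = 10.92 mm: the r=10.5 sphere slices to a regular 8-gon of circumradius 10.492 (√(r²−h²) with h=0.42 from center) (perimeter = 2·8·10.492·sin(180°/8) = 64.24 mm). Overall, the cross-section is a single solid region. Total boundary length (outer) = 64.24 mm.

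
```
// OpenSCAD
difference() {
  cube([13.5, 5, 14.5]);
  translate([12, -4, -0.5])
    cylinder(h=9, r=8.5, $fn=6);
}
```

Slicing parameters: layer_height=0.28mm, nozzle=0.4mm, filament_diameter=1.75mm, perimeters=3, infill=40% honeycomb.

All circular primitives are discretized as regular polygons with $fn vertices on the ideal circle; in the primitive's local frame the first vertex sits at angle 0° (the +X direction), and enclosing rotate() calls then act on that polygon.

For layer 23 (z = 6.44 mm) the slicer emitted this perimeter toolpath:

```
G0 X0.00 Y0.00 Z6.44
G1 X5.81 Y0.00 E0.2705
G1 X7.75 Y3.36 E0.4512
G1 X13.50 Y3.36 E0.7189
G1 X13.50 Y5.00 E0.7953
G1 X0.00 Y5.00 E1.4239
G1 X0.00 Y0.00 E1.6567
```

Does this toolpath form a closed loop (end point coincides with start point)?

yes

Start point (G0): (0.00, 0.00). End point (last G1): the path returns to the start — closed.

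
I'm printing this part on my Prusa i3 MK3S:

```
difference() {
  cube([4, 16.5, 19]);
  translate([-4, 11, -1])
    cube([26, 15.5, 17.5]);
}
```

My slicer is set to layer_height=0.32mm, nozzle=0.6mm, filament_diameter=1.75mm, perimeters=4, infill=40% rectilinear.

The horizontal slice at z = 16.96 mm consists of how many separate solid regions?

1

At z = 16.96 mm: the cube (footprint 4×16.5) is included at this height; the cube at (-4, 11) is absent (z outside [-1, 16.5]); After the difference (first − rest): none of the subtracted shapes is present at this height, so the 4×16.5 cube is unchanged — 1 connected region. The result has 1 disconnected region.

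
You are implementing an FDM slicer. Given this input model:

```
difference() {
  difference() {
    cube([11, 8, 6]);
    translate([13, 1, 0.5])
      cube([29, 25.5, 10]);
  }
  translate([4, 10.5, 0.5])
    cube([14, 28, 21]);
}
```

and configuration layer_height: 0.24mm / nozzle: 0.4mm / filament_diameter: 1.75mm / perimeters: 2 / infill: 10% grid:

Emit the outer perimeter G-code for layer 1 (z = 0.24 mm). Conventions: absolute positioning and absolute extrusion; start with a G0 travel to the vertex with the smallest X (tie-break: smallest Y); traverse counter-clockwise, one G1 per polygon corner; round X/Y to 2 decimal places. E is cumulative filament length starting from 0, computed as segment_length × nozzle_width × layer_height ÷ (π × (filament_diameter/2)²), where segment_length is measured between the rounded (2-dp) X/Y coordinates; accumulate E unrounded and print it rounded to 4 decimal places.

At z = 0.24 mm: the 11×8 cube contributes its full rectangle; the cube at (13, 1) is not intersected at this z (z outside [0.5, 10.5]); After the difference (first − rest): none of the subtracted shapes is present at this height, so the 11×8 cube is unchanged — 1 connected region; the cube at (4, 10.5) is not intersected at this z (z outside [0.5, 21.5]); After the difference (first − rest): none of the subtracted shapes is present at this height, so the result so far is unchanged — 1 connected region. The outline is a single polygon with 4 vertices. Extrusion per mm of travel: 0.4 × 0.24 / (π × 0.875²) = 0.039912. Accumulating E over each segment gives final E = 1.5167.

G0 X0.00 Y0.00 Z0.24
G1 X11.00 Y0.00 E0.4390
G1 X11.00 Y8.00 E0.7583
G1 X0.00 Y8.00 E1.1974
G1 X0.00 Y0.00 E1.5167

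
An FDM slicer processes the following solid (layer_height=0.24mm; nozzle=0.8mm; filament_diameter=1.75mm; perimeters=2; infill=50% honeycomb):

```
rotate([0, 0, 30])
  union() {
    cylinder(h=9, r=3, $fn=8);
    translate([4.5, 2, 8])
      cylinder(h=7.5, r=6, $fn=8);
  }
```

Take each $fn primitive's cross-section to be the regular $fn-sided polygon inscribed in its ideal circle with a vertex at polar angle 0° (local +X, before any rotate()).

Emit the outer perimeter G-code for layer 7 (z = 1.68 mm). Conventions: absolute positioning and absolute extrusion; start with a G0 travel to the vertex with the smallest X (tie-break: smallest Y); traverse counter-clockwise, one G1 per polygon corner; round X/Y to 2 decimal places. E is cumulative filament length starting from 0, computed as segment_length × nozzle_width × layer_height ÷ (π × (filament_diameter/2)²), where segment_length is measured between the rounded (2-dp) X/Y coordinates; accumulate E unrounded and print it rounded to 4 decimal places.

G0 X-2.90 Y0.78 Z1.68
G1 X-2.60 Y-1.50 E0.1836
G1 X-0.78 Y-2.90 E0.3669
G1 X1.50 Y-2.60 E0.5504
G1 X2.90 Y-0.78 E0.7337
G1 X2.60 Y1.50 E0.9173
G1 X0.78 Y2.90 E1.1006
G1 X-1.50 Y2.60 E1.2841
G1 X-2.90 Y0.78 E1.4674

At z = 1.68 mm: the r=3 cylinder contributes a regular 8-gon of circumradius 3; the cylinder at (4.5, 2) is absent (z outside [8, 15.5]); Merging all regions: only the r=3 cylinder is present, so the union is just that shape — 1 connected region; (rotated 30° about Z; rotation is an isometry so areas/perimeters/island counts are preserved). The outline is a single polygon with 8 vertices. Extrusion per mm of travel: 0.8 × 0.24 / (π × 0.875²) = 0.079824. Accumulating E over each segment gives final E = 1.4674.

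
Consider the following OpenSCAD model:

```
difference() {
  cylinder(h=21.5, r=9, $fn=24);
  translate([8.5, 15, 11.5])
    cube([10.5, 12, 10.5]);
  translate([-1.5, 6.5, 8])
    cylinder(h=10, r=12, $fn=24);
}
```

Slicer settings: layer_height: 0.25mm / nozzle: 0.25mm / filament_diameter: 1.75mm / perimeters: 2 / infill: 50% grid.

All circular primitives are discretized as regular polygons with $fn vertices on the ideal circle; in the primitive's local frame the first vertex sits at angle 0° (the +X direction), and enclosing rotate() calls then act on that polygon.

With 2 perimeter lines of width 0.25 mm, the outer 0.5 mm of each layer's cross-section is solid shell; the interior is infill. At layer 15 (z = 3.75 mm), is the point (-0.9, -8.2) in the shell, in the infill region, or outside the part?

At z = 3.75 mm: the r=9 cylinder contributes a regular 24-gon of circumradius 9; the cube at (8.5, 15) does not reach this height (z outside [11.5, 22]); the cylinder at (-1.5, 6.5) is absent (z outside [8, 18]); Taking the first minus the rest: none of the subtracted shapes is present at this height, so the r=9 cylinder is unchanged — 1 connected region. Overall, the cross-section is a single solid region. The nearest boundary edge runs (-2.33, -8.69)→(-0.00, -9.00); distance from the point to it = 0.68 mm. The point is inside the cross-section and 0.68 mm from the nearest boundary — more than the 0.5 mm shell width (2 × 0.25), so it's in the infill interior.

infill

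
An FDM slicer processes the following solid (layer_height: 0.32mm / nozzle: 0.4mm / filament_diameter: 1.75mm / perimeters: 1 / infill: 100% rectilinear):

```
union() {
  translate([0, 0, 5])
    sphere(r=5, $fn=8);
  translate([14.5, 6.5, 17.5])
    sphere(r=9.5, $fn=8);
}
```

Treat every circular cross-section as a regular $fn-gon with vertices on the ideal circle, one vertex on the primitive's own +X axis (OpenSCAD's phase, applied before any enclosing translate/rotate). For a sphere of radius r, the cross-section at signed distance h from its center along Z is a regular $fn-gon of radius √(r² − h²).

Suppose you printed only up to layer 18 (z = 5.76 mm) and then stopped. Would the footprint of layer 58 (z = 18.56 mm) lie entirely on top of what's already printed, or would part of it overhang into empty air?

Compare the two slices. At z = 5.76: the r=5 sphere slices to a regular 8-gon of circumradius 4.942 (√(r²−h²) with h=0.76 from center) (area = (8/2)·4.942²·sin(360°/8) = 69.08 mm²); the sphere at (14.5, 6.5) does not reach this height (|z−center|=11.740 > r=9.5); Taking the union: only the r=5 sphere is present, so the union is just that shape — area = 69.08 mm². At z = 18.56: the sphere is not intersected at this z (|z−center|=13.560 > r=5); the sphere at (14.5, 6.5): section is a regular 8-gon, circumradius = √(r²−h²) = √(9.5²−1.06²) = 9.441 (area = (8/2)·9.441²·sin(360°/8) = 252.09 mm²); Merging all regions: only the r=9.5 sphere at (14.5, 6.5) is present, so the union is just that shape — area = 252.09 mm². Checking containment: at z = 18.56 the cross-section extends beyond the z = 5.76 cross-section by about 252.09 mm².

part overhangs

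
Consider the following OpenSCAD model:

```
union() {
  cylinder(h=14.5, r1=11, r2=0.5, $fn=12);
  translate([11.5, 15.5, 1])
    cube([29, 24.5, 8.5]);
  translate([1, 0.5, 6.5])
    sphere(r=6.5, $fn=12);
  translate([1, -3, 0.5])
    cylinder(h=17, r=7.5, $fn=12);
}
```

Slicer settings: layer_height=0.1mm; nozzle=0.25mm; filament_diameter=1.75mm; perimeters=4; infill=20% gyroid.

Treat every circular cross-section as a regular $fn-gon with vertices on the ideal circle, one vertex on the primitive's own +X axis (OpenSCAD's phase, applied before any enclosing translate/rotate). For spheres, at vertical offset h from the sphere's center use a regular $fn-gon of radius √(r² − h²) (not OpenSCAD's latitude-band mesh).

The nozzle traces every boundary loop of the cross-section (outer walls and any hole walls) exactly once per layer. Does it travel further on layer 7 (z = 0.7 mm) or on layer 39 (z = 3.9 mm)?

layer 39 (z = 3.9 mm)

Layer 7 (z = 0.7): the cone contributes a regular 12-gon of circumradius 10.493 (interpolated between r1=11 and r2=0.5 at t=0.048) (perimeter = 2·12·10.493·sin(180°/12) = 65.18 mm); the cube at (11.5, 15.5) is absent (z outside [1, 9.5]); the r=6.5 sphere at (1, 0.5) contributes a regular 12-gon of circumradius √(6.5²−5.8²) = 2.934 (perimeter = 2·12·2.934·sin(180°/12) = 18.23 mm); the cylinder at (1, -3): section is a regular 12-gon, circumradius r=7.5 (perimeter = 2·12·7.500·sin(180°/12) = 46.59 mm); Taking the union: the regions partially overlap (shared area 193.43 mm²), so the edge portions inside another operand are dropped and the merged outline is re-measured after clipping — boundary = 65.32 mm. So its perimeter = 65.32 mm. Layer 39 (z = 3.9): the cone contributes a regular 12-gon of circumradius 8.176 (interpolated between r1=11 and r2=0.5 at t=0.269) (perimeter = 2·12·8.176·sin(180°/12) = 50.79 mm); the cube at (11.5, 15.5) is present — its section is the full 29×24.5 rectangle (perimeter 107.00 mm); the sphere at (1, 0.5): section is a regular 12-gon, circumradius = √(r²−h²) = √(6.5²−2.6²) = 5.957 (perimeter = 2·12·5.957·sin(180°/12) = 37.01 mm); the cylinder at (1, -3): section is a regular 12-gon, circumradius r=7.5 (perimeter = 2·12·7.500·sin(180°/12) = 46.59 mm); Taking the union: the regions partially overlap (shared area 241.81 mm²), so the edge portions inside another operand are dropped and the merged outline is re-measured after clipping — boundary = 162.35 mm. So its perimeter = 162.35 mm. Layer 39 is larger (162.35 vs 65.32 mm).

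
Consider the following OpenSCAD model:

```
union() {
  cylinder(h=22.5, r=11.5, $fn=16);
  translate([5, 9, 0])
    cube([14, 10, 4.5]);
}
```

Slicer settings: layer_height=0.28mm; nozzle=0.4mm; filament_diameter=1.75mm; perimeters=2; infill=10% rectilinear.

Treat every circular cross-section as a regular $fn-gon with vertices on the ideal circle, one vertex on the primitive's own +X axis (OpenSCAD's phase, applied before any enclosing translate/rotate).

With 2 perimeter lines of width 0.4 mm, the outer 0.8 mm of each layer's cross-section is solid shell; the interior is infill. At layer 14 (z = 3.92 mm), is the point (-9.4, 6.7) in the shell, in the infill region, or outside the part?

At z = 3.92 mm: the r=11.5 cylinder contributes a regular 16-gon of circumradius 11.5; the 14×10 cube at (5, 9) contributes its full rectangle; Combining (union): the regions partially overlap (shared area 1.12 mm²), so overlapping operands fuse into one piece — 1 connected region. Overall, the cross-section is a single solid region. The nearest boundary edge runs (-10.62, 4.40)→(-8.13, 8.13); distance from the point to it = 0.26 mm. The point is not inside any of the regions above, so it lies outside the cross-section (0.26 mm from the nearest boundary).

outside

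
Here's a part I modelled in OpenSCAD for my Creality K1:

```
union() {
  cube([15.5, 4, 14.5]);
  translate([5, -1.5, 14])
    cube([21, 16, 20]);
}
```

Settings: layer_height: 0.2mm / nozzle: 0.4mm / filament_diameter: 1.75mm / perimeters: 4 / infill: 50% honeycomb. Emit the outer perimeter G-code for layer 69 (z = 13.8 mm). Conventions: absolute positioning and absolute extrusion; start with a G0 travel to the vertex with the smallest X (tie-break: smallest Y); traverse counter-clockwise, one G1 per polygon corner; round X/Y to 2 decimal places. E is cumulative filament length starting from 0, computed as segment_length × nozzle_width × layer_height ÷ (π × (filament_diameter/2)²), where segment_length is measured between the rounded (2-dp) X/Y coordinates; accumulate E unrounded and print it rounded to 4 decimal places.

At z = 13.8 mm: the 15.5×4 cube contributes its full rectangle; the cube at (5, -1.5) does not reach this height (z outside [14, 34]); Taking the union: only the 15.5×4 cube is present, so the union is just that shape — 1 connected region. The outline is a single polygon with 4 vertices. Extrusion per mm of travel: 0.4 × 0.2 / (π × 0.875²) = 0.033260. Accumulating E over each segment gives final E = 1.2971.

G0 X0.00 Y0.00 Z13.80
G1 X15.50 Y0.00 E0.5155
G1 X15.50 Y4.00 E0.6486
G1 X0.00 Y4.00 E1.1641
G1 X0.00 Y0.00 E1.2971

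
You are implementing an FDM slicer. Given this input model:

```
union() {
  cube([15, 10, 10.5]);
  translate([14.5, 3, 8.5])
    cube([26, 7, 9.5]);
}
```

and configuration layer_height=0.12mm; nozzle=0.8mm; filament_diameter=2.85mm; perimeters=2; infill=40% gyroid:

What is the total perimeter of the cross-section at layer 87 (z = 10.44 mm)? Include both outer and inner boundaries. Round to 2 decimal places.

101.00 mm

At z = 10.44 mm: the 15×10 cube contributes its full rectangle (perimeter 50.00 mm); the 26×7 cube at (14.5, 3) contributes its full rectangle (perimeter 66.00 mm); Taking the union: the regions partially overlap (shared area 3.50 mm²), so the edge portions inside another operand are dropped and the merged outline is re-measured after clipping — boundary = 101.00 mm. Overall, the cross-section is a single solid region. Total boundary length (outer) = 101.00 mm.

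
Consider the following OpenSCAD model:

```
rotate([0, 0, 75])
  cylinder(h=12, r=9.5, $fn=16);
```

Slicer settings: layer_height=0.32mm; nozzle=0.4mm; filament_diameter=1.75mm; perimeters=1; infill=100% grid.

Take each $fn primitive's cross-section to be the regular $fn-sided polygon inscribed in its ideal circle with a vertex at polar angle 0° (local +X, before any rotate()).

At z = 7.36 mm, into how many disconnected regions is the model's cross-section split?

At z = 7.36 mm: the r=9.5 cylinder gives a regular 16-gon of circumradius 9.5 (constant along its height); (rotated 75° about Z; rotation is an isometry so areas/perimeters/island counts are preserved). The result has 1 disconnected region.

1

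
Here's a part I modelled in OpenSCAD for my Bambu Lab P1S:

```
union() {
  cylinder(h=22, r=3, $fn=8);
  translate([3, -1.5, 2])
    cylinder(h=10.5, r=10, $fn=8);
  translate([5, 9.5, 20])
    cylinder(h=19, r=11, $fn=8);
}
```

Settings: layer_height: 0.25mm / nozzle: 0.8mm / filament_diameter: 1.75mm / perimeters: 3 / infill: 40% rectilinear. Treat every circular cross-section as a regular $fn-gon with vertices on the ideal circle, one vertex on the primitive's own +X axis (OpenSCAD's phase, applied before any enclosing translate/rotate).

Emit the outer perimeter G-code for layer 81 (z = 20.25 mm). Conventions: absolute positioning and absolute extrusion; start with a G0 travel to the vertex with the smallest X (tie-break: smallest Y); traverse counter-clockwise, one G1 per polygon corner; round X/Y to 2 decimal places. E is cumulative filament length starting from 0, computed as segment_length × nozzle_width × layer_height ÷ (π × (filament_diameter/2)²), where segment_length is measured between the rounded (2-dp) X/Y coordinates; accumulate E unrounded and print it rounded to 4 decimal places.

At z = 20.25 mm: the r=3 cylinder gives a regular 8-gon of circumradius 3 (constant along its height); the cylinder at (3, -1.5) is not intersected at this z (z outside [2, 12.5]); the r=11 cylinder at (5, 9.5) contributes a regular 8-gon of circumradius 11; Merging all regions: the regions partially overlap (shared area 9.80 mm²), so overlapping operands fuse into one piece — 1 connected region. The outline is a single polygon with 14 vertices. Extrusion per mm of travel: 0.8 × 0.25 / (π × 0.875²) = 0.083150. Accumulating E over each segment gives final E = 5.9917.

G0 X-6.00 Y9.50 Z20.25
G1 X-2.78 Y1.72 E0.7001
G1 X-2.36 Y1.55 E0.7378
G1 X-3.00 Y0.00 E0.8772
G1 X-2.12 Y-2.12 E1.0681
G1 X0.00 Y-3.00 E1.2590
G1 X2.12 Y-2.12 E1.4498
G1 X2.76 Y-0.57 E1.5893
G1 X5.00 Y-1.50 E1.7909
G1 X12.78 Y1.72 E2.4911
G1 X16.00 Y9.50 E3.1912
G1 X12.78 Y17.28 E3.8913
G1 X5.00 Y20.50 E4.5914
G1 X-2.78 Y17.28 E5.2916
G1 X-6.00 Y9.50 E5.9917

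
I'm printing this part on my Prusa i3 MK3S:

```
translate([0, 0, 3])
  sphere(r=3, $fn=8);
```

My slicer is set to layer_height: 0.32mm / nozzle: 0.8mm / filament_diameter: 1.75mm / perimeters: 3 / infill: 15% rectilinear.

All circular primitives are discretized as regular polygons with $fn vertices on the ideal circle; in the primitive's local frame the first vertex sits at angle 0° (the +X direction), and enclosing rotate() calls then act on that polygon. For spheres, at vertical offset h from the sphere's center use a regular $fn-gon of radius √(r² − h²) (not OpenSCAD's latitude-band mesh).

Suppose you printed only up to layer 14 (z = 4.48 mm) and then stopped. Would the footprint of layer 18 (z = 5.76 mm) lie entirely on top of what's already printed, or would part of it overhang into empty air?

Compare the two slices. At z = 4.48: the r=3 sphere contributes a regular 8-gon of circumradius √(3²−1.48²) = 2.610 (area = (8/2)·2.610²·sin(360°/8) = 19.26 mm²). At z = 5.76: the sphere: section is a regular 8-gon, circumradius = √(r²−h²) = √(3²−2.76²) = 1.176 (area = (8/2)·1.176²·sin(360°/8) = 3.91 mm²). Checking containment: the cross-section at z = 5.76 is a subset of the cross-section at z = 4.48.

entirely on top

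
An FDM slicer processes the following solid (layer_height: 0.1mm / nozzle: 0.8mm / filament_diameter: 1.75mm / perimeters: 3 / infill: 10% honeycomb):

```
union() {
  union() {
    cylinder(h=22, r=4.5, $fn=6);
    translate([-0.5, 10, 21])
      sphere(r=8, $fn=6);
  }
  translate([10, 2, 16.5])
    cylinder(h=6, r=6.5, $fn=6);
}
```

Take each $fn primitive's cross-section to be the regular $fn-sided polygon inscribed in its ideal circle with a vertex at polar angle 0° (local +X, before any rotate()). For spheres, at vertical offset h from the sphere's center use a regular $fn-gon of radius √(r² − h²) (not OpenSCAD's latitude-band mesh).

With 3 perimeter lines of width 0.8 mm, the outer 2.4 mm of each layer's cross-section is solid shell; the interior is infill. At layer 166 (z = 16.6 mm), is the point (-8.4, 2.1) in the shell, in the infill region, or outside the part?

At z = 16.6 mm: the r=4.5 cylinder gives a regular 6-gon of circumradius 4.5 (constant along its height); the sphere at (-0.5, 10): section is a regular 6-gon, circumradius = √(r²−h²) = √(8²−4.4²) = 6.681; Merging all regions: the 2 present regions are separate (no shared area or edge), so areas and boundary lengths simply add and each stays a separate island — 2 connected regions; the r=6.5 cylinder at (10, 2) contributes a regular 6-gon of circumradius 6.5; Combining (union): the 2 present regions are separate (no shared area or edge), so areas and boundary lengths simply add and each stays a separate island — 3 connected regions. Overall, the cross-section has 3 separate islands. The nearest boundary edge runs (-4.50, 0.00)→(-2.25, 3.90); distance from the point to it = 4.43 mm. The point is not inside any of the regions above, so it lies outside the cross-section (4.43 mm from the nearest boundary).

outside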